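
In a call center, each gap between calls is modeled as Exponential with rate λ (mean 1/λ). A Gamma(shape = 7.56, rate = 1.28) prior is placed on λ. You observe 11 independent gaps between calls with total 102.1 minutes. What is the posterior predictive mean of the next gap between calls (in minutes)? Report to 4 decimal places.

With a Gamma(shape α, rate β) prior on the exponential rate λ, the posterior after n observations with total T = Σxᵢ is Gamma(α+n, β+T).
Posterior: Gamma(7.56+11, 1.28+102.1) = Gamma(18.56, 103.38).
The predictive distribution for the next observation is Lomax; its mean is β/(α−1) = 103.38/17.56 = 5.8872.

5.8872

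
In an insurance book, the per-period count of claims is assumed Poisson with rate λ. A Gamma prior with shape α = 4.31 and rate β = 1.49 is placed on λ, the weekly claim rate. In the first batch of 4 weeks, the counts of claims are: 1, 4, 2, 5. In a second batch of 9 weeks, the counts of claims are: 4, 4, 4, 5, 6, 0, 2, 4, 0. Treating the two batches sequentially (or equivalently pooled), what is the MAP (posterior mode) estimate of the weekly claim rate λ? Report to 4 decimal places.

With a Gamma(shape α, rate β) prior, the Poisson likelihood is conjugate: the posterior is Gamma(α + ΣXᵢ, β + n).
Batch 1: sum of counts S = 12 over n = 4 weeks.
After batch 1: Gamma(α+S, β+n) = Gamma(4.31+12, 1.49+4) = Gamma(16.31, 5.49).
Batch 2: sum of counts S = 29 over n = 9 weeks.
After batch 2: Gamma(α+S, β+n) = Gamma(16.31+29, 5.49+9) = Gamma(45.31, 14.49).
Mode of Gamma(α,β) for α≥1 is (α−1)/β = 44.31/14.49 = 3.0580.

3.0580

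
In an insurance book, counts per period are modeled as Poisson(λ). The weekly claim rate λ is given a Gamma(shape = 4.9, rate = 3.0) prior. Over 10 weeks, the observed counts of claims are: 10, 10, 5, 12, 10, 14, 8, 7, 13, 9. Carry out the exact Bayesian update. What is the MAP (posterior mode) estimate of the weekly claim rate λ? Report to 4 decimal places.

With a Gamma(shape α, rate β) prior, the Poisson likelihood is conjugate: the posterior is Gamma(α + ΣXᵢ, β + n).
Sum of counts S = 98 over n = 10 weeks.
Posterior: Gamma(α+S, β+n) = Gamma(4.9+98, 3.0+10) = Gamma(102.9, 13.0).
Mode of Gamma(α,β) for α≥1 is (α−1)/β = 101.9/13.0 = 7.8385.

7.8385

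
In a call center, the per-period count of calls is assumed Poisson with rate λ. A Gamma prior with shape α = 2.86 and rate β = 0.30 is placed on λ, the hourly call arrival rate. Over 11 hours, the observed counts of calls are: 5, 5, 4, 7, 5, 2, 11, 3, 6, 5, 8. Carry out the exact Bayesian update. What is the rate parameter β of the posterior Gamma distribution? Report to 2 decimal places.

With a Gamma(shape α, rate β) prior, the Poisson likelihood is conjugate: the posterior is Gamma(α + ΣXᵢ, β + n).
Sum of counts S = 61 over n = 11 hours.
Posterior: Gamma(α+S, β+n) = Gamma(2.86+61, 0.30+11) = Gamma(63.86, 11.30).
Posterior β = 11.30.

11.30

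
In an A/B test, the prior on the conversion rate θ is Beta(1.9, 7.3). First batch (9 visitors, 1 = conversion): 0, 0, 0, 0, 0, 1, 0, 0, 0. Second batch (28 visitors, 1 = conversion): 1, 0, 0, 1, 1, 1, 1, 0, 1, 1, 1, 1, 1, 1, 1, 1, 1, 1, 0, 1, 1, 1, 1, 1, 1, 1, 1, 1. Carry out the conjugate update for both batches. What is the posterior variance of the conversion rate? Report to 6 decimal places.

0.005153

The Beta prior is conjugate to a Binomial/Bernoulli likelihood; the update adds successes to α and failures to β.
After batch 1: Beta(1.9+1, 7.3+8) = Beta(2.9, 15.3).
After batch 2: Beta(2.9+24, 15.3+4) = Beta(26.9, 19.3).
Var = αβ/((α+β)²(α+β+1)) = 26.9·19.3/(46.2²·47.2) = 0.005153.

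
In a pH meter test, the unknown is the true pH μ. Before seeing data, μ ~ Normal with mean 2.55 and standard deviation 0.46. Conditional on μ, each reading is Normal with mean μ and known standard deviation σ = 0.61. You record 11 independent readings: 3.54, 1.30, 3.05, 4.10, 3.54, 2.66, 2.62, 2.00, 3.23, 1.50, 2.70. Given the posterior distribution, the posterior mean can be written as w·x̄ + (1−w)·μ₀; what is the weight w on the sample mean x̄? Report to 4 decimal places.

0.8622

For Normal data with known variance σ², a Normal(μ₀, σ₀²) prior on μ is conjugate. Posterior precision = 1/σ₀² + n/σ²; posterior mean is the precision-weighted average of μ₀ and x̄.
σ₀² = 0.46² = 0.2116, σ² = 0.61² = 0.3721. Prior precision 1/σ₀² = 1/0.2116; data precision n/σ² = 11/0.3721.
w = (n/σ²)/(1/σ₀² + n/σ²) = n·σ₀²/(σ² + n·σ₀²) = 11·0.2116/(0.3721 + 11·0.2116) = 2.3276/2.6997 = 0.8622.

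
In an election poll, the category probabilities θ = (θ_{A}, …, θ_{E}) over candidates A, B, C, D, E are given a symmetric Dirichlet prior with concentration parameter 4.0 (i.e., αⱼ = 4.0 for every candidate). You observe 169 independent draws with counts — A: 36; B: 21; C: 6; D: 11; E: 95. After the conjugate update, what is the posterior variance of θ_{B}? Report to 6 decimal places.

0.000604

The Dirichlet prior is conjugate to the Multinomial likelihood: each posterior αⱼ = prior αⱼ + observed count nⱼ.
Posterior concentration: (40.0, 25.0, 10.0, 15.0, 99.0), total = 189.0.
Var[θ_j] = α_j(Σα−α_j)/((Σα)²(Σα+1)) = 25.0·164.0/(189.0²·190.0) = 0.000604.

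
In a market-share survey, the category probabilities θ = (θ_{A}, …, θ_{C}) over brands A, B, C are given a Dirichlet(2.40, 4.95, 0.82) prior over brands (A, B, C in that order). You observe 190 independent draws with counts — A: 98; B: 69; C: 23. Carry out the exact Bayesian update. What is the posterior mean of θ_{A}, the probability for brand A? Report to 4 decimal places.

The Dirichlet prior is conjugate to the Multinomial likelihood: each posterior αⱼ = prior αⱼ + observed count nⱼ.
Posterior concentration: (100.40, 73.95, 23.82), total = 198.17.
E[θ_{A}|data] = α_{A}/Σα = 100.40/198.17 = 0.5066.

0.5066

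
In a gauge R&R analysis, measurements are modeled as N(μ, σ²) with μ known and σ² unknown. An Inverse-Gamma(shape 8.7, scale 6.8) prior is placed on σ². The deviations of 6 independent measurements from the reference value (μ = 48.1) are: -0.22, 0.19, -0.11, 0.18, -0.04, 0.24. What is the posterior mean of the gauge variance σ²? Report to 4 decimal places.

With known mean μ and an Inverse-Gamma(α, β) prior on σ², the Normal likelihood is conjugate: posterior is Inv-Gamma(α + n/2, β + Σ(xᵢ−μ)²/2).
Σ(xᵢ−μ)² = (-0.22)² + (0.19)² + (-0.11)² + (0.18)² + (-0.04)² + (0.24)² = 0.1882.
Posterior: Inv-Gamma(8.7 + 6/2, 6.8 + 0.1882/2) = Inv-Gamma(11.70, 6.89410).
E[σ²|data] = β/(α−1) = 6.89410/10.70 = 0.6443.

0.6443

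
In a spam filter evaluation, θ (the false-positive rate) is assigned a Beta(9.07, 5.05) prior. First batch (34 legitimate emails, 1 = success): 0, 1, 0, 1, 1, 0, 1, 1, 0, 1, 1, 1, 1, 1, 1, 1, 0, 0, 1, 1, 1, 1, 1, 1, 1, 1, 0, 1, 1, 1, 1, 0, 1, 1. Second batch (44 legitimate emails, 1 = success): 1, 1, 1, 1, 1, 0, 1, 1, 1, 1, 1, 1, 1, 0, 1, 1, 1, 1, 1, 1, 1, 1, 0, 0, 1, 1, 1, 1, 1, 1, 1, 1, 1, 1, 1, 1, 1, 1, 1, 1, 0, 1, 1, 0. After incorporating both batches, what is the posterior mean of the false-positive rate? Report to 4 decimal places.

The Beta prior is conjugate to a Binomial/Bernoulli likelihood; the update adds successes to α and failures to β.
After batch 1: Beta(9.07+26, 5.05+8) = Beta(35.07, 13.05).
After batch 2: Beta(35.07+38, 13.05+6) = Beta(73.07, 19.05).
Posterior mean = α/(α+β) = 73.07/92.12 = 0.7932.

0.7932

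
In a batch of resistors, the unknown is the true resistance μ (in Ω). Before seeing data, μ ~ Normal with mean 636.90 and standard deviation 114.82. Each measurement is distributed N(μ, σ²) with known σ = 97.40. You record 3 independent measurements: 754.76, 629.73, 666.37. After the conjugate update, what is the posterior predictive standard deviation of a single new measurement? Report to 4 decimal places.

109.7144

For Normal data with known variance σ², a Normal(μ₀, σ₀²) prior on μ is conjugate. Posterior precision = 1/σ₀² + n/σ²; posterior mean is the precision-weighted average of μ₀ and x̄.
σ₀² = 114.82² = 13183.6324, σ² = 97.40² = 9486.76; σ² + n·σ₀² = 9486.76 + 3·13183.6324 = 49037.6572.
Posterior precision = 1/σ₀² + n/σ² = 1/13183.6324 + 3/9486.76 = (σ² + n·σ₀²)/(σ₀²σ²) = 49037.6572/(13183.6324·9486.76); posterior variance σₙ² = σ₀²σ²/(σ² + n·σ₀²) = 13183.6324·9486.76/49037.6572 = 2550.488006.
Predictive variance for one new observation = σₙ² + σ² = 13183.6324·9486.76/49037.6572 + 9486.76 = σ²·(σ₀² + 49037.6572)/49037.6572 = 9486.76·62221.2896/49037.6572 = 12037.248006; SD = √(9486.76·62221.2896/49037.6572) = 109.7144.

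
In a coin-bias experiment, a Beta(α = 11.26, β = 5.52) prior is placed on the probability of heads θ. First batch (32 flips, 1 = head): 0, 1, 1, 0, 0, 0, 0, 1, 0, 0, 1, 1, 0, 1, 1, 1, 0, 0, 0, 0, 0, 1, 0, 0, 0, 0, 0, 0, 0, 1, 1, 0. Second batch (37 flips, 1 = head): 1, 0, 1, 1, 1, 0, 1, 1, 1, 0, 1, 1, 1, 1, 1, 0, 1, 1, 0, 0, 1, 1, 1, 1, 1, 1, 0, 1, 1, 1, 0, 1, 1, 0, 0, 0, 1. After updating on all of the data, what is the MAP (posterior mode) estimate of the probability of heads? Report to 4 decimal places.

0.5641

The Beta prior is conjugate to a Binomial/Bernoulli likelihood; the update adds successes to α and failures to β.
After batch 1: Beta(11.26+11, 5.52+21) = Beta(22.26, 26.52).
After batch 2: Beta(22.26+26, 26.52+11) = Beta(48.26, 37.52).
Mode of Beta(a,b) for a,b>1 is (a−1)/(a+b−2) = 47.26/83.78 = 0.5641.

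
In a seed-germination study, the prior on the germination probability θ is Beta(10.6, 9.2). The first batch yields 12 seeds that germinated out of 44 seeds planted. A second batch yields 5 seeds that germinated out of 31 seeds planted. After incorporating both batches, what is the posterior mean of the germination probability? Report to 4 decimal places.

0.2911

The Beta prior is conjugate to a Binomial/Bernoulli likelihood; the update adds successes to α and failures to β.
After batch 1: Beta(10.6+12, 9.2+32) = Beta(22.6, 41.2).
After batch 2: Beta(22.6+5, 41.2+26) = Beta(27.6, 67.2).
Posterior mean = α/(α+β) = 27.6/94.8 = 0.2911.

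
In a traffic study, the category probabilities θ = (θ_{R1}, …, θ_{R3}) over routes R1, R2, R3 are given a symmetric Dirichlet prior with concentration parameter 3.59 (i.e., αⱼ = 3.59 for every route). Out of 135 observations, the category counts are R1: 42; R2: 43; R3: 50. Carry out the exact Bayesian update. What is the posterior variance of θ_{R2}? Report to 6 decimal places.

0.001482

The Dirichlet prior is conjugate to the Multinomial likelihood: each posterior αⱼ = prior αⱼ + observed count nⱼ.
Posterior concentration: (45.59, 46.59, 53.59), total = 145.77.
Var[θ_j] = α_j(Σα−α_j)/((Σα)²(Σα+1)) = 46.59·99.18/(145.77²·146.77) = 0.001482.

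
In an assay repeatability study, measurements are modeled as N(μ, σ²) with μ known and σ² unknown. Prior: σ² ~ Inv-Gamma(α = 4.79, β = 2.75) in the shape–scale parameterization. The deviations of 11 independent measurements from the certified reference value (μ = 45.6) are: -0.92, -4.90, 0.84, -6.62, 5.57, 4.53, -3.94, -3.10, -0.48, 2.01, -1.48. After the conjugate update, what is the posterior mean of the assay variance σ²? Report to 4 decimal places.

8.5052

With known mean μ and an Inverse-Gamma(α, β) prior on σ², the Normal likelihood is conjugate: posterior is Inv-Gamma(α + n/2, β + Σ(xᵢ−μ)²/2).
Σ(xᵢ−μ)² = (-0.92)² + (-4.90)² + (0.84)² + (-6.62)² + (5.57)² + (4.53)² + (-3.94)² + (-3.10)² + (-0.48)² + (2.01)² + (-1.48)² = 152.5267.
Posterior: Inv-Gamma(4.79 + 11/2, 2.75 + 152.5267/2) = Inv-Gamma(10.29, 79.01335).
E[σ²|data] = β/(α−1) = 79.01335/9.29 = 8.5052.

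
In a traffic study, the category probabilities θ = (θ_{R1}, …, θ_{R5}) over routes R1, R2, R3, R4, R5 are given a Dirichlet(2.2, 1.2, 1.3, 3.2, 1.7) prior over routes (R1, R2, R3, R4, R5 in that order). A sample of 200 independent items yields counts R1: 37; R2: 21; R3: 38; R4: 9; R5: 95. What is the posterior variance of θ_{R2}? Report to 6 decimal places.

The Dirichlet prior is conjugate to the Multinomial likelihood: each posterior αⱼ = prior αⱼ + observed count nⱼ.
Posterior concentration: (39.2, 22.2, 39.3, 12.2, 96.7), total = 209.6.
Var[θ_j] = α_j(Σα−α_j)/((Σα)²(Σα+1)) = 22.2·187.4/(209.6²·210.6) = 0.000450.

0.000450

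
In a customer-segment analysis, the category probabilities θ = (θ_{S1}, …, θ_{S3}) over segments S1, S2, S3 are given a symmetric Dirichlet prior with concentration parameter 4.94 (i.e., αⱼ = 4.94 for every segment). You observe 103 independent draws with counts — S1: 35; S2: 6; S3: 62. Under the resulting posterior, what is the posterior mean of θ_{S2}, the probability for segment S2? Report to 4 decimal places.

0.0929

The Dirichlet prior is conjugate to the Multinomial likelihood: each posterior αⱼ = prior αⱼ + observed count nⱼ.
Posterior concentration: (39.94, 10.94, 66.94), total = 117.82.
E[θ_{S2}|data] = α_{S2}/Σα = 10.94/117.82 = 0.0929.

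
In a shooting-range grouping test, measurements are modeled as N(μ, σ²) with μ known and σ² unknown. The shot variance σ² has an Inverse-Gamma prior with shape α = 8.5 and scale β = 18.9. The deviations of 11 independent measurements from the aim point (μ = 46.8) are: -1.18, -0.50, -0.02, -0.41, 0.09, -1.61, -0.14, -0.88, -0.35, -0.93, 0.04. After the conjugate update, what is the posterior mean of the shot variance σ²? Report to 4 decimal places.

1.6921

With known mean μ and an Inverse-Gamma(α, β) prior on σ², the Normal likelihood is conjugate: posterior is Inv-Gamma(α + n/2, β + Σ(xᵢ−μ)²/2).
Σ(xᵢ−μ)² = (-1.18)² + (-0.50)² + (-0.02)² + (-0.41)² + (0.09)² + (-1.61)² + (-0.14)² + (-0.88)² + (-0.35)² + (-0.93)² + (0.04)² = 6.1941.
Posterior: Inv-Gamma(8.5 + 11/2, 18.9 + 6.1941/2) = Inv-Gamma(14.00, 21.99705).
E[σ²|data] = β/(α−1) = 21.99705/13.00 = 1.6921.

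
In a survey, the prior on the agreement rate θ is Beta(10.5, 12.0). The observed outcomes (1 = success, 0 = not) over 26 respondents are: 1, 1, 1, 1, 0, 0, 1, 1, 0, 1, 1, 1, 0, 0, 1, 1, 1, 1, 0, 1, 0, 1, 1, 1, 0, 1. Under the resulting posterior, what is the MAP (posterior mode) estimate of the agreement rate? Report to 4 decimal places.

0.5914

The Beta prior is conjugate to a Binomial/Bernoulli likelihood; the update adds successes to α and failures to β.
Posterior: Beta(α+k, β+n−k) = Beta(10.5+18, 12.0+8) = Beta(28.5, 20.0).
Mode of Beta(a,b) for a,b>1 is (a−1)/(a+b−2) = 27.5/46.5 = 0.5914.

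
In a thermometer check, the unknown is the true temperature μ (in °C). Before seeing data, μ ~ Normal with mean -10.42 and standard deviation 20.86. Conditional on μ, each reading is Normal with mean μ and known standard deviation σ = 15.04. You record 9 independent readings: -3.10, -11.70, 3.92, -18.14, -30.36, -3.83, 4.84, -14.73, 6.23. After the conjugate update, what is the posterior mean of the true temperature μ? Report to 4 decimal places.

-7.5933

For Normal data with known variance σ², a Normal(μ₀, σ₀²) prior on μ is conjugate. Posterior precision = 1/σ₀² + n/σ²; posterior mean is the precision-weighted average of μ₀ and x̄.
Σxᵢ = (-3.10) + (-11.70) + 3.92 + (-18.14) + (-30.36) + (-3.83) + 4.84 + (-14.73) + 6.23 = -66.87, so n·x̄ = -66.87.
σ₀² = 20.86² = 435.1396, σ² = 15.04² = 226.2016; σ² + n·σ₀² = 226.2016 + 9·435.1396 = 4142.458.
Posterior mean = (μ₀/σ₀² + n·x̄/σ²)/(1/σ₀² + n/σ²) = (σ²·μ₀ + σ₀²·n·x̄)/(σ² + n·σ₀²) = (226.2016·(-10.42) + 435.1396·(-66.87))/4142.458 = -31454.805724/4142.458 = -7.5933.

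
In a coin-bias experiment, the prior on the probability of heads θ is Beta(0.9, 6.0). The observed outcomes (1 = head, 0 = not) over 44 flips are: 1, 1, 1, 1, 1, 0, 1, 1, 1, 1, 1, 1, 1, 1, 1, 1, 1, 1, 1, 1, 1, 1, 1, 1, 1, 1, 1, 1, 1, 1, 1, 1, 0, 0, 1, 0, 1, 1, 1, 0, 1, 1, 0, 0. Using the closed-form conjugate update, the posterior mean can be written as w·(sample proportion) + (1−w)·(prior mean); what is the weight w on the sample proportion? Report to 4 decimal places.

The Beta prior is conjugate to a Binomial/Bernoulli likelihood; the update adds successes to α and failures to β.
Posterior mean = (α₀+k)/(α₀+β₀+n) = [n/(α₀+β₀+n)]·(k/n) + [(α₀+β₀)/(α₀+β₀+n)]·α₀/(α₀+β₀), so only n and the prior enter the weight.
The weight on the data is w = n/(α₀+β₀+n) = 44/(0.9+6.0+44) = 44/50.9 = 0.8644.

0.8644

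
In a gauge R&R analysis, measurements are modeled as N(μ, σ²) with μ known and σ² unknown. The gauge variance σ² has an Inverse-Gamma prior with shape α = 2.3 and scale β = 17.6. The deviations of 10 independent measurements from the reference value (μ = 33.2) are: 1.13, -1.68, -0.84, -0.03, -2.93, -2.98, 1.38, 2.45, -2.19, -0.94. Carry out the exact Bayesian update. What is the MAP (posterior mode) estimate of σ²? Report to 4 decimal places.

4.2806

With known mean μ and an Inverse-Gamma(α, β) prior on σ², the Normal likelihood is conjugate: posterior is Inv-Gamma(α + n/2, β + Σ(xᵢ−μ)²/2).
Σ(xᵢ−μ)² = (1.13)² + (-1.68)² + (-0.84)² + (-0.03)² + (-2.93)² + (-2.98)² + (1.38)² + (2.45)² + (-2.19)² + (-0.94)² = 35.8577.
Posterior: Inv-Gamma(2.3 + 10/2, 17.6 + 35.8577/2) = Inv-Gamma(7.30, 35.52885).
Mode = β/(α+1) = 35.52885/8.30 = 4.2806.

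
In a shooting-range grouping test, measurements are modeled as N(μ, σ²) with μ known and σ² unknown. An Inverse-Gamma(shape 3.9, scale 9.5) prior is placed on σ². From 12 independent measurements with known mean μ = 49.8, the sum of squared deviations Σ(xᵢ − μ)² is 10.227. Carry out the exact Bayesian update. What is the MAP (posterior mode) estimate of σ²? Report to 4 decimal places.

1.3407

With known mean μ and an Inverse-Gamma(α, β) prior on σ², the Normal likelihood is conjugate: posterior is Inv-Gamma(α + n/2, β + Σ(xᵢ−μ)²/2).
Posterior: Inv-Gamma(3.9 + 12/2, 9.5 + 10.227/2) = Inv-Gamma(9.90, 14.6135).
Mode = β/(α+1) = 14.6135/10.90 = 1.3407.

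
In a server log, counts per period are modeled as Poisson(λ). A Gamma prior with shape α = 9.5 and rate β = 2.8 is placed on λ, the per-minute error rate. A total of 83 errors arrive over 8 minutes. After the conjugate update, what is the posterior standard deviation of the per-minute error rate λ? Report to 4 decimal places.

0.8905

With a Gamma(shape α, rate β) prior, the Poisson likelihood is conjugate: the posterior is Gamma(α + ΣXᵢ, β + n).
Posterior: Gamma(α+S, β+n) = Gamma(9.5+83, 2.8+8) = Gamma(92.5, 10.8).
SD = √α/β = √92.5/10.8 = 0.8905.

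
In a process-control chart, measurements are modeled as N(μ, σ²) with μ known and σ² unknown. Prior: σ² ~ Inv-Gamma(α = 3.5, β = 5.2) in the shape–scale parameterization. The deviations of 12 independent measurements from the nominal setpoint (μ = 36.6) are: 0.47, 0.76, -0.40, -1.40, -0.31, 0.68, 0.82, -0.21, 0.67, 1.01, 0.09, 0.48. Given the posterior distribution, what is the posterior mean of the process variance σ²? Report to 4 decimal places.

With known mean μ and an Inverse-Gamma(α, β) prior on σ², the Normal likelihood is conjugate: posterior is Inv-Gamma(α + n/2, β + Σ(xᵢ−μ)²/2).
Σ(xᵢ−μ)² = (0.47)² + (0.76)² + (-0.40)² + (-1.40)² + (-0.31)² + (0.68)² + (0.82)² + (-0.21)² + (0.67)² + (1.01)² + (0.09)² + (0.48)² = 5.9010.
Posterior: Inv-Gamma(3.5 + 12/2, 5.2 + 5.9010/2) = Inv-Gamma(9.50, 8.15050).
E[σ²|data] = β/(α−1) = 8.15050/8.50 = 0.9589.

0.9589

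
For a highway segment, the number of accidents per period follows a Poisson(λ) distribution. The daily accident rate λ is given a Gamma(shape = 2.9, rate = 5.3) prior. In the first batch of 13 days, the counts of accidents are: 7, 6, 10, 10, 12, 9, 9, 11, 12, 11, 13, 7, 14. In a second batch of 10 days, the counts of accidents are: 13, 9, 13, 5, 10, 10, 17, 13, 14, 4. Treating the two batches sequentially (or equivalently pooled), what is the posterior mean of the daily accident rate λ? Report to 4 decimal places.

With a Gamma(shape α, rate β) prior, the Poisson likelihood is conjugate: the posterior is Gamma(α + ΣXᵢ, β + n).
Batch 1: sum of counts S = 131 over n = 13 days.
After batch 1: Gamma(α+S, β+n) = Gamma(2.9+131, 5.3+13) = Gamma(133.9, 18.3).
Batch 2: sum of counts S = 108 over n = 10 days.
After batch 2: Gamma(α+S, β+n) = Gamma(133.9+108, 18.3+10) = Gamma(241.9, 28.3).
Posterior mean = α/β = 241.9/28.3 = 8.5477.

8.5477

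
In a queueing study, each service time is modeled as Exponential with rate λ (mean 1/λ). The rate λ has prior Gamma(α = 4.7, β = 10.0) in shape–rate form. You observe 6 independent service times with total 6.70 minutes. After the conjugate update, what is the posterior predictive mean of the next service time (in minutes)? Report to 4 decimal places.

With a Gamma(shape α, rate β) prior on the exponential rate λ, the posterior after n observations with total T = Σxᵢ is Gamma(α+n, β+T).
Posterior: Gamma(4.7+6, 10.0+6.70) = Gamma(10.7, 16.70).
The predictive distribution for the next observation is Lomax; its mean is β/(α−1) = 16.70/9.7 = 1.7216.

1.7216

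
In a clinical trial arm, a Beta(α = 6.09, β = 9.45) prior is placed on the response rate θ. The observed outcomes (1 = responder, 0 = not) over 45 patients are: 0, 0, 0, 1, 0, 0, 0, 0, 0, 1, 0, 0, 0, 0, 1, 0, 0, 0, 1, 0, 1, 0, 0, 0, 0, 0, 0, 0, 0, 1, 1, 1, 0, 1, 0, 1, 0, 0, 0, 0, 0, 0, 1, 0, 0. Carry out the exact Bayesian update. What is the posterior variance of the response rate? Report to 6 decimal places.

0.003292

The Beta prior is conjugate to a Binomial/Bernoulli likelihood; the update adds successes to α and failures to β.
Posterior: Beta(α+k, β+n−k) = Beta(6.09+11, 9.45+34) = Beta(17.09, 43.45).
Var = αβ/((α+β)²(α+β+1)) = 17.09·43.45/(60.54²·61.54) = 0.003292.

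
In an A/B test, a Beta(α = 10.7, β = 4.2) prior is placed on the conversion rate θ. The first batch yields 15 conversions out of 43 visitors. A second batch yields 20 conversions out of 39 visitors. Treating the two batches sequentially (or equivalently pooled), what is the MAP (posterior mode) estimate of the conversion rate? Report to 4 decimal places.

0.4710

The Beta prior is conjugate to a Binomial/Bernoulli likelihood; the update adds successes to α and failures to β.
After batch 1: Beta(10.7+15, 4.2+28) = Beta(25.7, 32.2).
After batch 2: Beta(25.7+20, 32.2+19) = Beta(45.7, 51.2).
Mode of Beta(a,b) for a,b>1 is (a−1)/(a+b−2) = 44.7/94.9 = 0.4710.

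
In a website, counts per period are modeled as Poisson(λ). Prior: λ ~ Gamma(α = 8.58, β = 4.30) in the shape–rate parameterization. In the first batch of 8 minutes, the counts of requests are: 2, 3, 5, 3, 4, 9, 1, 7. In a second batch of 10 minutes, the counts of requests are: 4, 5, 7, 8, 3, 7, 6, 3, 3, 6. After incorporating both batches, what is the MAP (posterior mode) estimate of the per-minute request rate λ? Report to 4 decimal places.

4.1964

With a Gamma(shape α, rate β) prior, the Poisson likelihood is conjugate: the posterior is Gamma(α + ΣXᵢ, β + n).
Batch 1: sum of counts S = 34 over n = 8 minutes.
After batch 1: Gamma(α+S, β+n) = Gamma(8.58+34, 4.30+8) = Gamma(42.58, 12.30).
Batch 2: sum of counts S = 52 over n = 10 minutes.
After batch 2: Gamma(α+S, β+n) = Gamma(42.58+52, 12.30+10) = Gamma(94.58, 22.30).
Mode of Gamma(α,β) for α≥1 is (α−1)/β = 93.58/22.30 = 4.1964.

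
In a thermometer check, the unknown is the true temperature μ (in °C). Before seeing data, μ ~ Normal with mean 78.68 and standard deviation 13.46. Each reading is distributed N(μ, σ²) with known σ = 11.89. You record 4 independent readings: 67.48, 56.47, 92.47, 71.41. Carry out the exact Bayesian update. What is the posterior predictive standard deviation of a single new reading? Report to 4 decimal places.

13.0746

For Normal data with known variance σ², a Normal(μ₀, σ₀²) prior on μ is conjugate. Posterior precision = 1/σ₀² + n/σ²; posterior mean is the precision-weighted average of μ₀ and x̄.
σ₀² = 13.46² = 181.1716, σ² = 11.89² = 141.3721; σ² + n·σ₀² = 141.3721 + 4·181.1716 = 866.0585.
Posterior precision = 1/σ₀² + n/σ² = 1/181.1716 + 4/141.3721 = (σ² + n·σ₀²)/(σ₀²σ²) = 866.0585/(181.1716·141.3721); posterior variance σₙ² = σ₀²σ²/(σ² + n·σ₀²) = 181.1716·141.3721/866.0585 = 29.573764.
Predictive variance for one new observation = σₙ² + σ² = 181.1716·141.3721/866.0585 + 141.3721 = σ²·(σ₀² + 866.0585)/866.0585 = 141.3721·1047.2301/866.0585 = 170.945864; SD = √(141.3721·1047.2301/866.0585) = 13.0746.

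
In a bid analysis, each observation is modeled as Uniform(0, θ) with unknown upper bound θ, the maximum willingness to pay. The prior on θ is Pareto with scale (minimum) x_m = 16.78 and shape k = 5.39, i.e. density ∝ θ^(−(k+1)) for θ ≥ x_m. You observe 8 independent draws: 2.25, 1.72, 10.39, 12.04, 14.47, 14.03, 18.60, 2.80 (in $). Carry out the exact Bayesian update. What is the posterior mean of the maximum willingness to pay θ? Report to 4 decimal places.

A Pareto(scale x_m, shape k) prior on the upper bound θ of Uniform(0, θ) is conjugate: posterior is Pareto(max(x_m, max xᵢ), k + n).
Sample maximum = 18.60; prior scale x_m = 16.78 → posterior scale = max = 18.60.
Posterior shape = 5.39 + 8 = 13.39.
E[θ|data] = k·x_m/(k−1) = 13.39·18.60/12.39 = 20.1012.

20.1012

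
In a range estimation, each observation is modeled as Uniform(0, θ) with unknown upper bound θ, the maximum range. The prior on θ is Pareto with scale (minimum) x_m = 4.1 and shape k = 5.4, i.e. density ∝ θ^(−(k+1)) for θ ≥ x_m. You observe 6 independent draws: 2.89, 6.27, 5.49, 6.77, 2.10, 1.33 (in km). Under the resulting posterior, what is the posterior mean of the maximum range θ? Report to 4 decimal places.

A Pareto(scale x_m, shape k) prior on the upper bound θ of Uniform(0, θ) is conjugate: posterior is Pareto(max(x_m, max xᵢ), k + n).
Sample maximum = 6.77; prior scale x_m = 4.1 → posterior scale = max = 6.77.
Posterior shape = 5.4 + 6 = 11.4.
E[θ|data] = k·x_m/(k−1) = 11.4·6.77/10.4 = 7.4210.

7.4210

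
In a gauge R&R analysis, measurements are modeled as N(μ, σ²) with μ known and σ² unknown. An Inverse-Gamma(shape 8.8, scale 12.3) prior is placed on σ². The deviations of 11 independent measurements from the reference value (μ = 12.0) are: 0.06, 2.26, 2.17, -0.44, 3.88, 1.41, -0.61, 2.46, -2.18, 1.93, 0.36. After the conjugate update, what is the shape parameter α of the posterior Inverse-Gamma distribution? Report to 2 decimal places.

With known mean μ and an Inverse-Gamma(α, β) prior on σ², the Normal likelihood is conjugate: posterior is Inv-Gamma(α + n/2, β + Σ(xᵢ−μ)²/2).
Σ(xᵢ−μ)² = (0.06)² + (2.26)² + (2.17)² + (-0.44)² + (3.88)² + (1.41)² + (-0.61)² + (2.46)² + (-2.18)² + (1.93)² + (0.36)² = 42.0868.
Posterior: Inv-Gamma(8.8 + 11/2, 12.3 + 42.0868/2) = Inv-Gamma(14.30, 33.34340).
Posterior α = 14.30.

14.30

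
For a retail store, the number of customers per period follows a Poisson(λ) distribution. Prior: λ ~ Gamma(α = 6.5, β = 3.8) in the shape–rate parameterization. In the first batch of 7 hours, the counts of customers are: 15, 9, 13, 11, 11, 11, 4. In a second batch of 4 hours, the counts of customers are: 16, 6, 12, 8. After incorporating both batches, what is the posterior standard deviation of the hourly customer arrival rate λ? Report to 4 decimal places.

0.7478

With a Gamma(shape α, rate β) prior, the Poisson likelihood is conjugate: the posterior is Gamma(α + ΣXᵢ, β + n).
Batch 1: sum of counts S = 74 over n = 7 hours.
After batch 1: Gamma(α+S, β+n) = Gamma(6.5+74, 3.8+7) = Gamma(80.5, 10.8).
Batch 2: sum of counts S = 42 over n = 4 hours.
After batch 2: Gamma(α+S, β+n) = Gamma(80.5+42, 10.8+4) = Gamma(122.5, 14.8).
SD = √α/β = √122.5/14.8 = 0.7478.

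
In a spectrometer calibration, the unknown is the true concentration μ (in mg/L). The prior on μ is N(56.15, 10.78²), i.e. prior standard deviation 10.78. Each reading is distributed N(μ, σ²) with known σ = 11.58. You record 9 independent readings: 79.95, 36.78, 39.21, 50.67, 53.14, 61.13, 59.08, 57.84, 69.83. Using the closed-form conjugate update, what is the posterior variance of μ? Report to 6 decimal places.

13.206354

For Normal data with known variance σ², a Normal(μ₀, σ₀²) prior on μ is conjugate. Posterior precision = 1/σ₀² + n/σ²; posterior mean is the precision-weighted average of μ₀ and x̄.
σ₀² = 10.78² = 116.2084, σ² = 11.58² = 134.0964; σ² + n·σ₀² = 134.0964 + 9·116.2084 = 1179.972.
Posterior precision = 1/σ₀² + n/σ² = 1/116.2084 + 9/134.0964 = (σ² + n·σ₀²)/(σ₀²σ²) = 1179.972/(116.2084·134.0964); posterior variance σₙ² = σ₀²σ²/(σ² + n·σ₀²) = 116.2084·134.0964/1179.972 = 13.206354.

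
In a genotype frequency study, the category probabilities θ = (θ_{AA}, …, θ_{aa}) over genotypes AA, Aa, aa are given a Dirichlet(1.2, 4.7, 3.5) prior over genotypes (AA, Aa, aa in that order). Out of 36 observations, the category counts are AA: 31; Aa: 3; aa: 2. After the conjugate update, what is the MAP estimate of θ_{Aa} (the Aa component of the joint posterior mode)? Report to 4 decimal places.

The Dirichlet prior is conjugate to the Multinomial likelihood: each posterior αⱼ = prior αⱼ + observed count nⱼ.
Posterior concentration: (32.2, 7.7, 5.5), total = 45.4.
Joint mode component: (α_{Aa}−1)/(Σα−K) = 6.7/42.4 = 0.1580.

0.1580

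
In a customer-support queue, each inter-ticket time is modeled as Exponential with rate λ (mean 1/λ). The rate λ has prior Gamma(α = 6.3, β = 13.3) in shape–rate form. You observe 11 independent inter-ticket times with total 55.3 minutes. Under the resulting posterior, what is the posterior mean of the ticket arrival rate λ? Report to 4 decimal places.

0.2522

With a Gamma(shape α, rate β) prior on the exponential rate λ, the posterior after n observations with total T = Σxᵢ is Gamma(α+n, β+T).
Posterior: Gamma(6.3+11, 13.3+55.3) = Gamma(17.3, 68.6).
Posterior mean of λ = α/β = 17.3/68.6 = 0.2522.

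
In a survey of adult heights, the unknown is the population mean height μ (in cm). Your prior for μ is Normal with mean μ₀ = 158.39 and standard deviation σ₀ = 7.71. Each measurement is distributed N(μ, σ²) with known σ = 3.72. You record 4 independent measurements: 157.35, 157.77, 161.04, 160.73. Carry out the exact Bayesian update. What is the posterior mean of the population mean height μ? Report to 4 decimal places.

For Normal data with known variance σ², a Normal(μ₀, σ₀²) prior on μ is conjugate. Posterior precision = 1/σ₀² + n/σ²; posterior mean is the precision-weighted average of μ₀ and x̄.
Σxᵢ = 157.35 + 157.77 + 161.04 + 160.73 = 636.89, so n·x̄ = 636.89.
σ₀² = 7.71² = 59.4441, σ² = 3.72² = 13.8384; σ² + n·σ₀² = 13.8384 + 4·59.4441 = 251.6148.
Posterior mean = (μ₀/σ₀² + n·x̄/σ²)/(1/σ₀² + n/σ²) = (σ²·μ₀ + σ₀²·n·x̄)/(σ² + n·σ₀²) = (13.8384·158.39 + 59.4441·636.89)/251.6148 = 40051.217025/251.6148 = 159.1767.

159.1767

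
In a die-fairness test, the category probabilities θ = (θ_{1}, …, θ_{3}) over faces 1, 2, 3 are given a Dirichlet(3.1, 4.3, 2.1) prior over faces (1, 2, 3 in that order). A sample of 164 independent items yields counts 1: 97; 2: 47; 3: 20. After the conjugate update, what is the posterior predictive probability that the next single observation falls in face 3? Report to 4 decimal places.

0.1274

The Dirichlet prior is conjugate to the Multinomial likelihood: each posterior αⱼ = prior αⱼ + observed count nⱼ.
Posterior concentration: (100.1, 51.3, 22.1), total = 173.5.
P(next = 3 | data) = α_{3}/Σα = 0.1274.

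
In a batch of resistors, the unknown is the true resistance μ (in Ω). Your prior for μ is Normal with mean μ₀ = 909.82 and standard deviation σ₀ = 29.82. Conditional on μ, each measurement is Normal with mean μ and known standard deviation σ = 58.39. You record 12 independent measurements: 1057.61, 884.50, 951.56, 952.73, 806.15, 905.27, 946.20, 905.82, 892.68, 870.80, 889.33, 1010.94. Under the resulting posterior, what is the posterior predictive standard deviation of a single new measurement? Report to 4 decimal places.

60.2056

For Normal data with known variance σ², a Normal(μ₀, σ₀²) prior on μ is conjugate. Posterior precision = 1/σ₀² + n/σ²; posterior mean is the precision-weighted average of μ₀ and x̄.
σ₀² = 29.82² = 889.2324, σ² = 58.39² = 3409.3921; σ² + n·σ₀² = 3409.3921 + 12·889.2324 = 14080.1809.
Posterior precision = 1/σ₀² + n/σ² = 1/889.2324 + 12/3409.3921 = (σ² + n·σ₀²)/(σ₀²σ²) = 14080.1809/(889.2324·3409.3921); posterior variance σₙ² = σ₀²σ²/(σ² + n·σ₀²) = 889.2324·3409.3921/14080.1809 = 215.319813.
Predictive variance for one new observation = σₙ² + σ² = 889.2324·3409.3921/14080.1809 + 3409.3921 = σ²·(σ₀² + 14080.1809)/14080.1809 = 3409.3921·14969.4133/14080.1809 = 3624.711913; SD = √(3409.3921·14969.4133/14080.1809) = 60.2056.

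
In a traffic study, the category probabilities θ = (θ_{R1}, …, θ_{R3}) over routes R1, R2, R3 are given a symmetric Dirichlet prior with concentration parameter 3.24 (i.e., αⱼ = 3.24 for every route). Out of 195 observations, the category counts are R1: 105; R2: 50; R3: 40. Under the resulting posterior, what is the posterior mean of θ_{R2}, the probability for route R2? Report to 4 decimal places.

The Dirichlet prior is conjugate to the Multinomial likelihood: each posterior αⱼ = prior αⱼ + observed count nⱼ.
Posterior concentration: (108.24, 53.24, 43.24), total = 204.72.
E[θ_{R2}|data] = α_{R2}/Σα = 53.24/204.72 = 0.2601.

0.2601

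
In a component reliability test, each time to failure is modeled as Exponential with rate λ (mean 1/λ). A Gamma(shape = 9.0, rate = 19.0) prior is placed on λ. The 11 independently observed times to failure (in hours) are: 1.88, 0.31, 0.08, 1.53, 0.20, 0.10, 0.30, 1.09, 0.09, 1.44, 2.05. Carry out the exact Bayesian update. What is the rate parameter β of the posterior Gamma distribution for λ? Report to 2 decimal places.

28.07

With a Gamma(shape α, rate β) prior on the exponential rate λ, the posterior after n observations with total T = Σxᵢ is Gamma(α+n, β+T).
Sum of observations T = 9.07 hours; n = 11.
Posterior: Gamma(9.0+11, 19.0+9.07) = Gamma(20.0, 28.07).
Posterior β = 28.07.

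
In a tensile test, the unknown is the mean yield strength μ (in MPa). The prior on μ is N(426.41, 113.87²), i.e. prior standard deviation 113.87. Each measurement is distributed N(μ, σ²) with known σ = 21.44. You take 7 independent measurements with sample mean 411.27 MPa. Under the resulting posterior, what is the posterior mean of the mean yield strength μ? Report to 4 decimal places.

For Normal data with known variance σ², a Normal(μ₀, σ₀²) prior on μ is conjugate. Posterior precision = 1/σ₀² + n/σ²; posterior mean is the precision-weighted average of μ₀ and x̄.
n·x̄ = 7·411.27 = 2878.89.
σ₀² = 113.87² = 12966.3769, σ² = 21.44² = 459.6736; σ² + n·σ₀² = 459.6736 + 7·12966.3769 = 91224.3119.
Posterior mean = (μ₀/σ₀² + n·x̄/σ²)/(1/σ₀² + n/σ²) = (σ²·μ₀ + σ₀²·n·x̄)/(σ² + n·σ₀²) = (459.6736·426.41 + 12966.3769·2878.89)/91224.3119 = 37524782.213417/91224.3119 = 411.3463.

411.3463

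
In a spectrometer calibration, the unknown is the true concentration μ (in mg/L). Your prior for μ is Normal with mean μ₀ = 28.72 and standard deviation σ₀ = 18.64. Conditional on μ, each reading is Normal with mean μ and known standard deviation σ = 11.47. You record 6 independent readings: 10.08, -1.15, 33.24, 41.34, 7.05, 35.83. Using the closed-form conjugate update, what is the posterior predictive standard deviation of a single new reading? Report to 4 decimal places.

For Normal data with known variance σ², a Normal(μ₀, σ₀²) prior on μ is conjugate. Posterior precision = 1/σ₀² + n/σ²; posterior mean is the precision-weighted average of μ₀ and x̄.
σ₀² = 18.64² = 347.4496, σ² = 11.47² = 131.5609; σ² + n·σ₀² = 131.5609 + 6·347.4496 = 2216.2585.
Posterior precision = 1/σ₀² + n/σ² = 1/347.4496 + 6/131.5609 = (σ² + n·σ₀²)/(σ₀²σ²) = 2216.2585/(347.4496·131.5609); posterior variance σₙ² = σ₀²σ²/(σ² + n·σ₀²) = 347.4496·131.5609/2216.2585 = 20.625203.
Predictive variance for one new observation = σₙ² + σ² = 347.4496·131.5609/2216.2585 + 131.5609 = σ²·(σ₀² + 2216.2585)/2216.2585 = 131.5609·2563.7081/2216.2585 = 152.186103; SD = √(131.5609·2563.7081/2216.2585) = 12.3364.

12.3364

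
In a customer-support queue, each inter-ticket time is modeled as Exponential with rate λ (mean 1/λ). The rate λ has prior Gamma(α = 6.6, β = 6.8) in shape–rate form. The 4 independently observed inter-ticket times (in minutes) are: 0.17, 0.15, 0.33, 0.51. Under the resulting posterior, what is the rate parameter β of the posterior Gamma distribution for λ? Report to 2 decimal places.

With a Gamma(shape α, rate β) prior on the exponential rate λ, the posterior after n observations with total T = Σxᵢ is Gamma(α+n, β+T).
Sum of observations T = 1.16 minutes; n = 4.
Posterior: Gamma(6.6+4, 6.8+1.16) = Gamma(10.6, 7.96).
Posterior β = 7.96.

7.96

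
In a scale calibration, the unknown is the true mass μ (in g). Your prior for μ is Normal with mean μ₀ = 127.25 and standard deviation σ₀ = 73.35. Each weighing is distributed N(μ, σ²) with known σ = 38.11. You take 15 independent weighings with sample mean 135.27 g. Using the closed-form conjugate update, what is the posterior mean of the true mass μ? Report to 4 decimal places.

135.1282

For Normal data with known variance σ², a Normal(μ₀, σ₀²) prior on μ is conjugate. Posterior precision = 1/σ₀² + n/σ²; posterior mean is the precision-weighted average of μ₀ and x̄.
n·x̄ = 15·135.27 = 2029.05.
σ₀² = 73.35² = 5380.2225, σ² = 38.11² = 1452.3721; σ² + n·σ₀² = 1452.3721 + 15·5380.2225 = 82155.7096.
Posterior mean = (μ₀/σ₀² + n·x̄/σ²)/(1/σ₀² + n/σ²) = (σ²·μ₀ + σ₀²·n·x̄)/(σ² + n·σ₀²) = (1452.3721·127.25 + 5380.2225·2029.05)/82155.7096 = 11101554.81335/82155.7096 = 135.1282.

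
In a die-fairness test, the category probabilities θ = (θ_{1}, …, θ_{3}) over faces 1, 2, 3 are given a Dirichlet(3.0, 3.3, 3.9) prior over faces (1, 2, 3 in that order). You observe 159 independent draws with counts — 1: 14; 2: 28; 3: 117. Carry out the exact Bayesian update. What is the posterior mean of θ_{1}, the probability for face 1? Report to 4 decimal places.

0.1005

The Dirichlet prior is conjugate to the Multinomial likelihood: each posterior αⱼ = prior αⱼ + observed count nⱼ.
Posterior concentration: (17.0, 31.3, 120.9), total = 169.2.
E[θ_{1}|data] = α_{1}/Σα = 17.0/169.2 = 0.1005.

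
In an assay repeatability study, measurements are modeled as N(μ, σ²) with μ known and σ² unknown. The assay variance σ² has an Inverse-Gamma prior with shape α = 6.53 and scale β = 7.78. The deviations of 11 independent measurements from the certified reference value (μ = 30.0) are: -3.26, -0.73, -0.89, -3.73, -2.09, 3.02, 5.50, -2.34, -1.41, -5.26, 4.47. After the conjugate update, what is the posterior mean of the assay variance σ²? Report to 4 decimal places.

With known mean μ and an Inverse-Gamma(α, β) prior on σ², the Normal likelihood is conjugate: posterior is Inv-Gamma(α + n/2, β + Σ(xᵢ−μ)²/2).
Σ(xᵢ−μ)² = (-3.26)² + (-0.73)² + (-0.89)² + (-3.73)² + (-2.09)² + (3.02)² + (5.50)² + (-2.34)² + (-1.41)² + (-5.26)² + (4.47)² = 124.7162.
Posterior: Inv-Gamma(6.53 + 11/2, 7.78 + 124.7162/2) = Inv-Gamma(12.03, 70.13810).
E[σ²|data] = β/(α−1) = 70.13810/11.03 = 6.3588.

6.3588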